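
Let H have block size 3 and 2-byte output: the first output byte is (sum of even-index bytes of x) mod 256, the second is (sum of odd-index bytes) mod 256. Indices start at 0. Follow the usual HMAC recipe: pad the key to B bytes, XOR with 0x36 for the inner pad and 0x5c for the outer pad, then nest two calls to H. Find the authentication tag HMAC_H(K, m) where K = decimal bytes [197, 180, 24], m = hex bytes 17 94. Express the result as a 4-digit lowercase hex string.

769d

Key decimal bytes [197, 180, 24] = c5 b4 18 is exactly B = 3 bytes: K' = c5 b4 18.
K' ⊕ ipad = f3 82 2e.  K' ⊕ opad = 99 e8 44.
Inner input = (K'⊕ipad) ∥ m = f3 82 2e ∥ 17 94.
Inner hash: even-index sum = 437 mod 256 = 181; odd-index sum = 153 mod 256 = 153 → b5 99.
Outer input = (K'⊕opad) ∥ inner = 99 e8 44 ∥ b5 99.
Outer hash (tag): even-index sum = 374 mod 256 = 118; odd-index sum = 413 mod 256 = 157 → 76 9d.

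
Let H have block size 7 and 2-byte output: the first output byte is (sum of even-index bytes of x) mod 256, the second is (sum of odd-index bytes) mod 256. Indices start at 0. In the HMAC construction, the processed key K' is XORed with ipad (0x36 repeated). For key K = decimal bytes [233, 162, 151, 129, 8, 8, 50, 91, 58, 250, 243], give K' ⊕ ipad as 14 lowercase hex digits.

Key decimal bytes [233, 162, 151, 129, 8, 8, 50, 91, 58, 250, 243] = e9 a2 97 81 08 08 32 5b 3a fa f3 is 11 bytes > B = 7, so hash it first: H(key) = e7 80, then zero-pad to 7 bytes: K' = e7 80 00 00 00 00 00.
XOR each byte with 0x36: e7⊕36=d1, 80⊕36=b6, 00⊕36=36, 00⊕36=36, 00⊕36=36, 00⊕36=36, 00⊕36=36.

d1b63636363636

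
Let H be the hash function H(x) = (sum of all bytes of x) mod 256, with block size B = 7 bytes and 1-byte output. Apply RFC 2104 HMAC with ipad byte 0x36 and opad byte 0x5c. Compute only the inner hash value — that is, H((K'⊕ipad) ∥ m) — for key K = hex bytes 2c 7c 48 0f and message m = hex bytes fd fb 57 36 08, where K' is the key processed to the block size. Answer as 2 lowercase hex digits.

Key hex bytes 2c 7c 48 0f is 4 bytes ≤ B = 7; zero-pad to 7 bytes: K' = 2c 7c 48 0f 00 00 00.
K' ⊕ ipad = 1a 4a 7e 39 36 36 36.
Inner input = 1a 4a 7e 39 36 36 36 ∥ fd fb 57 36 08.
Inner hash: sum = 26+74+126+57+54+54+54+253+251+87+54+8 = 1098; mod 256 = 74 → 4a.

4a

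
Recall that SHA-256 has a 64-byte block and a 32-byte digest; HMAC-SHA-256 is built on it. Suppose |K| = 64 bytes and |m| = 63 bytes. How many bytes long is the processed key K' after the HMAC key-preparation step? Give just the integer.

Key is 64 ≤ 64 bytes, zero-padded: |K'| = 64.

64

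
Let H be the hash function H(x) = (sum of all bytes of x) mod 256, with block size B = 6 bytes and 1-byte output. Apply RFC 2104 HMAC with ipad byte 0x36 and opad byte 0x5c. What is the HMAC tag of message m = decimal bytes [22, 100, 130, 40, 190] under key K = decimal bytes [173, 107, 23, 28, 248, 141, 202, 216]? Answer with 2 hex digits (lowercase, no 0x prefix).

2e

Key decimal bytes [173, 107, 23, 28, 248, 141, 202, 216] = ad 6b 17 1c f8 8d ca d8 is 8 bytes > B = 6, so hash it first: H(key) = 72, then zero-pad to 6 bytes: K' = 72 00 00 00 00 00.
K' ⊕ ipad = 44 36 36 36 36 36.  K' ⊕ opad = 2e 5c 5c 5c 5c 5c.
Inner input = (K'⊕ipad) ∥ m = 44 36 36 36 36 36 ∥ 16 64 82 28 be.
Inner hash: sum = 68+54+54+54+54+54+22+100+130+40+190 = 820; mod 256 = 52 → 34.
Outer input = (K'⊕opad) ∥ inner = 2e 5c 5c 5c 5c 5c ∥ 34.
Outer hash (tag): sum = 46+92+92+92+92+92+52 = 558; mod 256 = 46 → 2e.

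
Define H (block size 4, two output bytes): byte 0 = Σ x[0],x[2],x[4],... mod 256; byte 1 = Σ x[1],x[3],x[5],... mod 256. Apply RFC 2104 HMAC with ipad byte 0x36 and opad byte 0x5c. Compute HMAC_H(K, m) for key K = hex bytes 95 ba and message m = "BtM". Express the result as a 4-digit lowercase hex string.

Key hex bytes 95 ba is 2 bytes ≤ B = 4; zero-pad to 4 bytes: K' = 95 ba 00 00.
K' ⊕ ipad = a3 8c 36 36.  K' ⊕ opad = c9 e6 5c 5c.
Inner input = (K'⊕ipad) ∥ m = a3 8c 36 36 ∥ 42 74 4d.
Inner hash: even-index sum = 360 mod 256 = 104; odd-index sum = 310 mod 256 = 54 → 68 36.
Outer input = (K'⊕opad) ∥ inner = c9 e6 5c 5c ∥ 68 36.
Outer hash (tag): even-index sum = 397 mod 256 = 141; odd-index sum = 376 mod 256 = 120 → 8d 78.

8d78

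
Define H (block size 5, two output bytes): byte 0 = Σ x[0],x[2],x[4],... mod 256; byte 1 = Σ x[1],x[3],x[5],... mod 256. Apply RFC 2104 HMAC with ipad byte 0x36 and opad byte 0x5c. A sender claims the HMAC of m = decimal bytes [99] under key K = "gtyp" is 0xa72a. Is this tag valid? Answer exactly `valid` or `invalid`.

Key "gtyp" = 67 74 79 70 is 4 bytes ≤ B = 5; zero-pad to 5 bytes: K' = 67 74 79 70 00.
K' ⊕ ipad = 51 42 4f 46 36; K' ⊕ opad = 3b 28 25 2c 5c.
Inner hash: even-index sum = 214 mod 256 = 214; odd-index sum = 235 mod 256 = 235 → d6 eb.
Outer hash (recomputed tag): even-index sum = 423 mod 256 = 167; odd-index sum = 298 mod 256 = 42 → a7 2a.
Recomputed tag = a72a; claimed = a72a → match.

valid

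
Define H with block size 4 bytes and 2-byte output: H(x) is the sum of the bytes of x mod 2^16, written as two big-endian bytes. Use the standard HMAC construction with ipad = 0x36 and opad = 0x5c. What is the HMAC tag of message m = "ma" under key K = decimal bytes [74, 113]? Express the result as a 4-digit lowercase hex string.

01f9

Key decimal bytes [74, 113] = 4a 71 is 2 bytes ≤ B = 4; zero-pad to 4 bytes: K' = 4a 71 00 00.
K' ⊕ ipad = 7c 47 36 36.  K' ⊕ opad = 16 2d 5c 5c.
Inner input = (K'⊕ipad) ∥ m = 7c 47 36 36 ∥ 6d 61.
Inner hash: sum = 124+71+54+54+109+97 = 509 → 01 fd.
Outer input = (K'⊕opad) ∥ inner = 16 2d 5c 5c ∥ 01 fd.
Outer hash (tag): sum = 22+45+92+92+1+253 = 505 → 01 f9.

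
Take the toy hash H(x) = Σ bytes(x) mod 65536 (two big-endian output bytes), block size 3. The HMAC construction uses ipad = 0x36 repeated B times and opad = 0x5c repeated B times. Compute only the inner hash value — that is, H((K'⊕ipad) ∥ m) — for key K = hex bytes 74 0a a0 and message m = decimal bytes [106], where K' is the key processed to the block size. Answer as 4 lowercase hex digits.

017e

Key hex bytes 74 0a a0 is exactly B = 3 bytes: K' = 74 0a a0.
K' ⊕ ipad = 42 3c 96.
Inner input = 42 3c 96 ∥ 6a.
Inner hash: sum = 66+60+150+106 = 382 → 01 7e.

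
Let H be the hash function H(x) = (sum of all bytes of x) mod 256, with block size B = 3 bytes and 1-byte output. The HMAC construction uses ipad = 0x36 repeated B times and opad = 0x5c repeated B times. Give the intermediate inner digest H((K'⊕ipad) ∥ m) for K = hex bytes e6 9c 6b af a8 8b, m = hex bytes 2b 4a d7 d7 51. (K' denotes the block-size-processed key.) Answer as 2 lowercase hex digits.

Key hex bytes e6 9c 6b af a8 8b is 6 bytes > B = 3, so hash it first: H(key) = cf, then zero-pad to 3 bytes: K' = cf 00 00.
K' ⊕ ipad = f9 36 36.
Inner input = f9 36 36 ∥ 2b 4a d7 d7 51.
Inner hash: sum = 249+54+54+43+74+215+215+81 = 985; mod 256 = 217 → d9.

d9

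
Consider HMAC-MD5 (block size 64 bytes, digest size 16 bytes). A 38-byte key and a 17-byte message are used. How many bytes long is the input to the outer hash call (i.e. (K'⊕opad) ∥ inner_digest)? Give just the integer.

Key is 38 ≤ 64 bytes, zero-padded: |K'| = 64.
Outer input = (K'⊕opad) ∥ H(inner) → 64 + 16 = 80 bytes.

80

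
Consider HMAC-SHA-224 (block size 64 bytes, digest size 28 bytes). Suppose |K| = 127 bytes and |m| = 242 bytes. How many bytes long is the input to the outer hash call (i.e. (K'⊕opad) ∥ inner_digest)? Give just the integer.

92

Key is 127 > 64 bytes, so it is hashed to 28 bytes then zero-padded to 64: |K'| = 64.
Outer input = (K'⊕opad) ∥ H(inner) → 64 + 28 = 92 bytes.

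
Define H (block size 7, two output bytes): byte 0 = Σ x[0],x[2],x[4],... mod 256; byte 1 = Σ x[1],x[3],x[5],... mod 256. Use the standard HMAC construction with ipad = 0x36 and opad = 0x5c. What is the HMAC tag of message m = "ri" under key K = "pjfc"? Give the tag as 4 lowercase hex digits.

Key "pjfc" = 70 6a 66 63 is 4 bytes ≤ B = 7; zero-pad to 7 bytes: K' = 70 6a 66 63 00 00 00.
K' ⊕ ipad = 46 5c 50 55 36 36 36.  K' ⊕ opad = 2c 36 3a 3f 5c 5c 5c.
Inner input = (K'⊕ipad) ∥ m = 46 5c 50 55 36 36 36 ∥ 72 69.
Inner hash: even-index sum = 363 mod 256 = 107; odd-index sum = 345 mod 256 = 89 → 6b 59.
Outer input = (K'⊕opad) ∥ inner = 2c 36 3a 3f 5c 5c 5c ∥ 6b 59.
Outer hash (tag): even-index sum = 375 mod 256 = 119; odd-index sum = 316 mod 256 = 60 → 77 3c.

773c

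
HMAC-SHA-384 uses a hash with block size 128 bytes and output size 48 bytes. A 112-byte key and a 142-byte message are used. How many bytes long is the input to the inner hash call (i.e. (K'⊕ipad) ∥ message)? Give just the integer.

270

Key is 112 ≤ 128 bytes, zero-padded: |K'| = 128.
Inner input = (K'⊕ipad) ∥ m → 128 + 142 = 270 bytes.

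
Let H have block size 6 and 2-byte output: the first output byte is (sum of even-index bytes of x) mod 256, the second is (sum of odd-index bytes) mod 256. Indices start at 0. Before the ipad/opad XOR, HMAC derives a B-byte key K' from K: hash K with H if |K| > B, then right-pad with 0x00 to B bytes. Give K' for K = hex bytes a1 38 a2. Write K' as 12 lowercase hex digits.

a138a2000000

Key hex bytes a1 38 a2 is 3 bytes ≤ B = 6; zero-pad to 6 bytes: K' = a1 38 a2 00 00 00.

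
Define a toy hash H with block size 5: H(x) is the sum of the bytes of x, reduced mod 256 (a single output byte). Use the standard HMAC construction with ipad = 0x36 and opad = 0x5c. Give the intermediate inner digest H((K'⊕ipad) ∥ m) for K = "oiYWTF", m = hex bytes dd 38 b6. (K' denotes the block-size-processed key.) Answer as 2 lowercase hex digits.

Key "oiYWTF" = 6f 69 59 57 54 46 is 6 bytes > B = 5, so hash it first: H(key) = 22, then zero-pad to 5 bytes: K' = 22 00 00 00 00.
K' ⊕ ipad = 14 36 36 36 36.
Inner input = 14 36 36 36 36 ∥ dd 38 b6.
Inner hash: sum = 20+54+54+54+54+221+56+182 = 695; mod 256 = 183 → b7.

b7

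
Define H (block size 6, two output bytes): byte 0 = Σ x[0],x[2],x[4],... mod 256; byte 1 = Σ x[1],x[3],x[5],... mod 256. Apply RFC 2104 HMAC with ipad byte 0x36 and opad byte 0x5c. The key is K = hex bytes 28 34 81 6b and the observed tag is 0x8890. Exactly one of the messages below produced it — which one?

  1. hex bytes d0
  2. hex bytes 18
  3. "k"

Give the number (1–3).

Key hex bytes 28 34 81 6b is 4 bytes ≤ B = 6; zero-pad to 6 bytes: K' = 28 34 81 6b 00 00.
K' ⊕ ipad = 1e 02 b7 5d 36 36; K' ⊕ opad = 74 68 dd 37 5c 5c.
m1: inner = H(1e 02 b7 5d 36 36 d0) = db 95; tag = H(74 68 dd 37 5c 5c db 95) = 8890 ← matches
m2: inner = H(1e 02 b7 5d 36 36 18) = 23 95; tag = H(74 68 dd 37 5c 5c 23 95) = d090
m3: inner = H(1e 02 b7 5d 36 36 6b) = 76 95; tag = H(74 68 dd 37 5c 5c 76 95) = 2390

1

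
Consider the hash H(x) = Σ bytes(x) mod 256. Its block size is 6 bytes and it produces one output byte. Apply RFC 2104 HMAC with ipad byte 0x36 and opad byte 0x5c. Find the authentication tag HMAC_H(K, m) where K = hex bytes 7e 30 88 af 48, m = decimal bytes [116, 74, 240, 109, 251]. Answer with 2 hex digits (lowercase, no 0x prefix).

34

Key hex bytes 7e 30 88 af 48 is 5 bytes ≤ B = 6; zero-pad to 6 bytes: K' = 7e 30 88 af 48 00.
K' ⊕ ipad = 48 06 be 99 7e 36.  K' ⊕ opad = 22 6c d4 f3 14 5c.
Inner input = (K'⊕ipad) ∥ m = 48 06 be 99 7e 36 ∥ 74 4a f0 6d fb.
Inner hash: sum = 72+6+190+153+126+54+116+74+240+109+251 = 1391; mod 256 = 111 → 6f.
Outer input = (K'⊕opad) ∥ inner = 22 6c d4 f3 14 5c ∥ 6f.
Outer hash (tag): sum = 34+108+212+243+20+92+111 = 820; mod 256 = 52 → 34.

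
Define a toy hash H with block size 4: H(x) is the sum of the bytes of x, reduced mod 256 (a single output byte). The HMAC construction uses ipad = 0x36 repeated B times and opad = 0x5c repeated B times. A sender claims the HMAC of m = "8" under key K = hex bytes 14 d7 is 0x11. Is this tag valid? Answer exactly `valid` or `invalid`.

Key hex bytes 14 d7 is 2 bytes ≤ B = 4; zero-pad to 4 bytes: K' = 14 d7 00 00.
K' ⊕ ipad = 22 e1 36 36; K' ⊕ opad = 48 8b 5c 5c.
Inner hash: sum = 34+225+54+54+56 = 423; mod 256 = 167 → a7.
Outer hash (recomputed tag): sum = 72+139+92+92+167 = 562; mod 256 = 50 → 32.
Recomputed tag = 32; claimed = 11 → mismatch.

invalid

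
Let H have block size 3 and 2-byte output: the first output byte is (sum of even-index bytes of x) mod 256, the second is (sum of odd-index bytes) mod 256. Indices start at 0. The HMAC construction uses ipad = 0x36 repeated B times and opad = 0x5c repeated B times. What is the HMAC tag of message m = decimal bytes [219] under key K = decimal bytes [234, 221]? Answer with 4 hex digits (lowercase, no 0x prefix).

d893

Key decimal bytes [234, 221] = ea dd is 2 bytes ≤ B = 3; zero-pad to 3 bytes: K' = ea dd 00.
K' ⊕ ipad = dc eb 36.  K' ⊕ opad = b6 81 5c.
Inner input = (K'⊕ipad) ∥ m = dc eb 36 ∥ db.
Inner hash: even-index sum = 274 mod 256 = 18; odd-index sum = 454 mod 256 = 198 → 12 c6.
Outer input = (K'⊕opad) ∥ inner = b6 81 5c ∥ 12 c6.
Outer hash (tag): even-index sum = 472 mod 256 = 216; odd-index sum = 147 mod 256 = 147 → d8 93.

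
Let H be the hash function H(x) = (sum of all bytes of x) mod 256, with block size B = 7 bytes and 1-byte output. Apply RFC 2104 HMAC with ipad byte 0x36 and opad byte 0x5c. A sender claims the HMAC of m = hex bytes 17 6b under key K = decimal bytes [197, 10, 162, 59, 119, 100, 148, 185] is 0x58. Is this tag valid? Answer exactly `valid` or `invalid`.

Key decimal bytes [197, 10, 162, 59, 119, 100, 148, 185] = c5 0a a2 3b 77 64 94 b9 is 8 bytes > B = 7, so hash it first: H(key) = d4, then zero-pad to 7 bytes: K' = d4 00 00 00 00 00 00.
K' ⊕ ipad = e2 36 36 36 36 36 36; K' ⊕ opad = 88 5c 5c 5c 5c 5c 5c.
Inner hash: sum = 226+54+54+54+54+54+54+23+107 = 680; mod 256 = 168 → a8.
Outer hash (recomputed tag): sum = 136+92+92+92+92+92+92+168 = 856; mod 256 = 88 → 58.
Recomputed tag = 58; claimed = 58 → match.

valid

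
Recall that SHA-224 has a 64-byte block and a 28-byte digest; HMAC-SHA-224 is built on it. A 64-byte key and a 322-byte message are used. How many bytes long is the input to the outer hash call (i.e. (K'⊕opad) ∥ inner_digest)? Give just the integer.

92

Key is 64 ≤ 64 bytes, zero-padded: |K'| = 64.
Outer input = (K'⊕opad) ∥ H(inner) → 64 + 28 = 92 bytes.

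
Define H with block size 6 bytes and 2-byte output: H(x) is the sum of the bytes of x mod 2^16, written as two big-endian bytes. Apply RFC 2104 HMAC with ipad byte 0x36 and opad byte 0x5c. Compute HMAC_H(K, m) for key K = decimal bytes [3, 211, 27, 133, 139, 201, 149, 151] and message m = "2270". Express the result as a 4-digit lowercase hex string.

0313

Key decimal bytes [3, 211, 27, 133, 139, 201, 149, 151] = 03 d3 1b 85 8b c9 95 97 is 8 bytes > B = 6, so hash it first: H(key) = 03 f6, then zero-pad to 6 bytes: K' = 03 f6 00 00 00 00.
K' ⊕ ipad = 35 c0 36 36 36 36.  K' ⊕ opad = 5f aa 5c 5c 5c 5c.
Inner input = (K'⊕ipad) ∥ m = 35 c0 36 36 36 36 ∥ 32 32 37 30.
Inner hash: sum = 53+192+54+54+54+54+50+50+55+48 = 664 → 02 98.
Outer input = (K'⊕opad) ∥ inner = 5f aa 5c 5c 5c 5c ∥ 02 98.
Outer hash (tag): sum = 95+170+92+92+92+92+2+152 = 787 → 03 13.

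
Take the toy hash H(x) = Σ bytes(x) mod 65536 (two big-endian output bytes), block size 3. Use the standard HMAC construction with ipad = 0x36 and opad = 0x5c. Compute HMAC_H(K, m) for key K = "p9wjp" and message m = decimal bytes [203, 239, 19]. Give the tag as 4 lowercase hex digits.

0168

Key "p9wjp" = 70 39 77 6a 70 is 5 bytes > B = 3, so hash it first: H(key) = 01 fa, then zero-pad to 3 bytes: K' = 01 fa 00.
K' ⊕ ipad = 37 cc 36.  K' ⊕ opad = 5d a6 5c.
Inner input = (K'⊕ipad) ∥ m = 37 cc 36 ∥ cb ef 13.
Inner hash: sum = 55+204+54+203+239+19 = 774 → 03 06.
Outer input = (K'⊕opad) ∥ inner = 5d a6 5c ∥ 03 06.
Outer hash (tag): sum = 93+166+92+3+6 = 360 → 01 68.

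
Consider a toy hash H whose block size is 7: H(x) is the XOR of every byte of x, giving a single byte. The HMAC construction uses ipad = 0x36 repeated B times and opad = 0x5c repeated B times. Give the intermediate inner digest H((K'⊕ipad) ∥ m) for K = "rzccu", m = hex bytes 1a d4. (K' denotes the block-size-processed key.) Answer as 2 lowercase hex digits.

Key "rzccu" = 72 7a 63 63 75 is 5 bytes ≤ B = 7; zero-pad to 7 bytes: K' = 72 7a 63 63 75 00 00.
K' ⊕ ipad = 44 4c 55 55 43 36 36.
Inner input = 44 4c 55 55 43 36 36 ∥ 1a d4.
Inner hash: XOR 44⊕4c⊕55⊕55⊕43⊕36⊕36⊕1a⊕d4 = 85.

85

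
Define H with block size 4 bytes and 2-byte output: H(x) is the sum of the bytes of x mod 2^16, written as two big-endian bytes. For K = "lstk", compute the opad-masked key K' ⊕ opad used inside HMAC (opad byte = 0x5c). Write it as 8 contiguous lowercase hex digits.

Key "lstk" = 6c 73 74 6b is exactly B = 4 bytes: K' = 6c 73 74 6b.
XOR each byte with 0x5c: 6c⊕5c=30, 73⊕5c=2f, 74⊕5c=28, 6b⊕5c=37.

302f2837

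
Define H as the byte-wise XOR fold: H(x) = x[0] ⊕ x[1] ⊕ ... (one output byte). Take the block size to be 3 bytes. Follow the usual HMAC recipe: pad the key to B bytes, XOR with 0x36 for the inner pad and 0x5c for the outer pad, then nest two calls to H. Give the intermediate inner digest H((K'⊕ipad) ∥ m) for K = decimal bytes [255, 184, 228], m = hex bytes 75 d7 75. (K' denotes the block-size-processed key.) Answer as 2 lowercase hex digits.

42

Key decimal bytes [255, 184, 228] = ff b8 e4 is exactly B = 3 bytes: K' = ff b8 e4.
K' ⊕ ipad = c9 8e d2.
Inner input = c9 8e d2 ∥ 75 d7 75.
Inner hash: XOR c9⊕8e⊕d2⊕75⊕d7⊕75 = 42.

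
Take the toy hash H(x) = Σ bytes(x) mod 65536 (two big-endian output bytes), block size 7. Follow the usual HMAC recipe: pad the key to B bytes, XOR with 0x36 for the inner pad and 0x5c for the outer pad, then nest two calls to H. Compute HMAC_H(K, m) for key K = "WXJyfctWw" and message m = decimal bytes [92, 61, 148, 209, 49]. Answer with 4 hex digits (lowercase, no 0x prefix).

030c

Key "WXJyfctWw" = 57 58 4a 79 66 63 74 57 77 is 9 bytes > B = 7, so hash it first: H(key) = 03 7d, then zero-pad to 7 bytes: K' = 03 7d 00 00 00 00 00.
K' ⊕ ipad = 35 4b 36 36 36 36 36.  K' ⊕ opad = 5f 21 5c 5c 5c 5c 5c.
Inner input = (K'⊕ipad) ∥ m = 35 4b 36 36 36 36 36 ∥ 5c 3d 94 d1 31.
Inner hash: sum = 53+75+54+54+54+54+54+92+61+148+209+49 = 957 → 03 bd.
Outer input = (K'⊕opad) ∥ inner = 5f 21 5c 5c 5c 5c 5c ∥ 03 bd.
Outer hash (tag): sum = 95+33+92+92+92+92+92+3+189 = 780 → 03 0c.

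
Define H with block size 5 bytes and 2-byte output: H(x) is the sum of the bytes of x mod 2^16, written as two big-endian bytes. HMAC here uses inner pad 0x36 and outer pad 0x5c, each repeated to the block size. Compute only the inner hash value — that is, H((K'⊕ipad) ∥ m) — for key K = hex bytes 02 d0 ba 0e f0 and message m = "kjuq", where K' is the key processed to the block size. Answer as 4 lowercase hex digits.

045f

Key hex bytes 02 d0 ba 0e f0 is exactly B = 5 bytes: K' = 02 d0 ba 0e f0.
K' ⊕ ipad = 34 e6 8c 38 c6.
Inner input = 34 e6 8c 38 c6 ∥ 6b 6a 75 71.
Inner hash: sum = 52+230+140+56+198+107+106+117+113 = 1119 → 04 5f.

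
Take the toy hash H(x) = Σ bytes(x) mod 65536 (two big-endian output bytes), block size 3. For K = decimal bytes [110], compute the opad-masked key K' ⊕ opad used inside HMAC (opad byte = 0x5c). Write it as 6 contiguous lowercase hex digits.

325c5c

Key decimal bytes [110] = 6e is 1 byte ≤ B = 3; zero-pad to 3 bytes: K' = 6e 00 00.
XOR each byte with 0x5c: 6e⊕5c=32, 00⊕5c=5c, 00⊕5c=5c.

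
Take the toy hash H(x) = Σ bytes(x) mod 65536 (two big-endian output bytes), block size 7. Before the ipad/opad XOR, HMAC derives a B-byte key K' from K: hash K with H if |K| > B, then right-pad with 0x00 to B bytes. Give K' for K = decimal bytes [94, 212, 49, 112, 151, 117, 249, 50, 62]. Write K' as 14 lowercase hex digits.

04480000000000

|K| = 9 > B = 7, so first hash the key.
H(K): sum = 94+212+49+112+151+117+249+50+62 = 1096 → 04 48.
Zero-pad H(K) = 04 48 to 7 bytes: K' = 04 48 00 00 00 00 00.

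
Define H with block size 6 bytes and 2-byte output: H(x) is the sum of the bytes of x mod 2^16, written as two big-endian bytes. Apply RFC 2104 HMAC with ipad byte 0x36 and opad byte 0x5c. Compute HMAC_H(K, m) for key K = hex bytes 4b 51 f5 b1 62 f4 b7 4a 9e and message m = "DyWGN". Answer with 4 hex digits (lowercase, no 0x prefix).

Key hex bytes 4b 51 f5 b1 62 f4 b7 4a 9e is 9 bytes > B = 6, so hash it first: H(key) = 05 37, then zero-pad to 6 bytes: K' = 05 37 00 00 00 00.
K' ⊕ ipad = 33 01 36 36 36 36.  K' ⊕ opad = 59 6b 5c 5c 5c 5c.
Inner input = (K'⊕ipad) ∥ m = 33 01 36 36 36 36 ∥ 44 79 57 47 4e.
Inner hash: sum = 51+1+54+54+54+54+68+121+87+71+78 = 693 → 02 b5.
Outer input = (K'⊕opad) ∥ inner = 59 6b 5c 5c 5c 5c ∥ 02 b5.
Outer hash (tag): sum = 89+107+92+92+92+92+2+181 = 747 → 02 eb.

02eb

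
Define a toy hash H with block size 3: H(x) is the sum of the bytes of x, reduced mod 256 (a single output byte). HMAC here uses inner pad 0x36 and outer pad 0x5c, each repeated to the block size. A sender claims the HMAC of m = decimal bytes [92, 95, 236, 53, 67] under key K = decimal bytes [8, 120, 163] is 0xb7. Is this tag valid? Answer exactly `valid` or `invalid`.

valid

Key decimal bytes [8, 120, 163] = 08 78 a3 is exactly B = 3 bytes: K' = 08 78 a3.
K' ⊕ ipad = 3e 4e 95; K' ⊕ opad = 54 24 ff.
Inner hash: sum = 62+78+149+92+95+236+53+67 = 832; mod 256 = 64 → 40.
Outer hash (recomputed tag): sum = 84+36+255+64 = 439; mod 256 = 183 → b7.
Recomputed tag = b7; claimed = b7 → match.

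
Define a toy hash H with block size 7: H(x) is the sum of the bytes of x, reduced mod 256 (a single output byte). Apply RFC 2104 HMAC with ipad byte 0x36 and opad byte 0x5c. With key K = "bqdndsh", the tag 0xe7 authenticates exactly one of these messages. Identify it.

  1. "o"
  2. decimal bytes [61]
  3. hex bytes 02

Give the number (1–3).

2

Key "bqdndsh" = 62 71 64 6e 64 73 68 is exactly B = 7 bytes: K' = 62 71 64 6e 64 73 68.
K' ⊕ ipad = 54 47 52 58 52 45 5e; K' ⊕ opad = 3e 2d 38 32 38 2f 34.
m1: inner = H(54 47 52 58 52 45 5e 6f) = a9; tag = H(3e 2d 38 32 38 2f 34 a9) = 19
m2: inner = H(54 47 52 58 52 45 5e 3d) = 77; tag = H(3e 2d 38 32 38 2f 34 77) = e7 ← matches
m3: inner = H(54 47 52 58 52 45 5e 02) = 3c; tag = H(3e 2d 38 32 38 2f 34 3c) = ac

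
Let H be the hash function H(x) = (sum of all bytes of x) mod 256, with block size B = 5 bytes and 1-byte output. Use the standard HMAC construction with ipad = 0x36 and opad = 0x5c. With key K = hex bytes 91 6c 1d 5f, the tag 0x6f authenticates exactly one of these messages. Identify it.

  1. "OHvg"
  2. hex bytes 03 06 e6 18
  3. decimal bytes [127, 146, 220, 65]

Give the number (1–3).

Key hex bytes 91 6c 1d 5f is 4 bytes ≤ B = 5; zero-pad to 5 bytes: K' = 91 6c 1d 5f 00.
K' ⊕ ipad = a7 5a 2b 69 36; K' ⊕ opad = cd 30 41 03 5c.
m1: inner = H(a7 5a 2b 69 36 4f 48 76 67) = 3f; tag = H(cd 30 41 03 5c 3f) = dc
m2: inner = H(a7 5a 2b 69 36 03 06 e6 18) = d2; tag = H(cd 30 41 03 5c d2) = 6f ← matches
m3: inner = H(a7 5a 2b 69 36 7f 92 dc 41) = f9; tag = H(cd 30 41 03 5c f9) = 96

2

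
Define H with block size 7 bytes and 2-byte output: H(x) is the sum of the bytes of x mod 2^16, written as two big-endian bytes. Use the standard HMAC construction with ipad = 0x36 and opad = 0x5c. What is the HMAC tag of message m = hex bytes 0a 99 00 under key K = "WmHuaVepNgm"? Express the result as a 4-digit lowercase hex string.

Key "WmHuaVepNgm" = 57 6d 48 75 61 56 65 70 4e 67 6d is 11 bytes > B = 7, so hash it first: H(key) = 04 2f, then zero-pad to 7 bytes: K' = 04 2f 00 00 00 00 00.
K' ⊕ ipad = 32 19 36 36 36 36 36.  K' ⊕ opad = 58 73 5c 5c 5c 5c 5c.
Inner input = (K'⊕ipad) ∥ m = 32 19 36 36 36 36 36 ∥ 0a 99 00.
Inner hash: sum = 50+25+54+54+54+54+54+10+153+0 = 508 → 01 fc.
Outer input = (K'⊕opad) ∥ inner = 58 73 5c 5c 5c 5c 5c ∥ 01 fc.
Outer hash (tag): sum = 88+115+92+92+92+92+92+1+252 = 916 → 03 94.

0394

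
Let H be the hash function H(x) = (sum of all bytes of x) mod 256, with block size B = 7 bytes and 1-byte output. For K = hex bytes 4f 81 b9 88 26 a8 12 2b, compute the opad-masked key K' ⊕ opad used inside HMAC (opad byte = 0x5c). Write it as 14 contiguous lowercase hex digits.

Key hex bytes 4f 81 b9 88 26 a8 12 2b is 8 bytes > B = 7, so hash it first: H(key) = 1c, then zero-pad to 7 bytes: K' = 1c 00 00 00 00 00 00.
XOR each byte with 0x5c: 1c⊕5c=40, 00⊕5c=5c, 00⊕5c=5c, 00⊕5c=5c, 00⊕5c=5c, 00⊕5c=5c, 00⊕5c=5c.

405c5c5c5c5c5c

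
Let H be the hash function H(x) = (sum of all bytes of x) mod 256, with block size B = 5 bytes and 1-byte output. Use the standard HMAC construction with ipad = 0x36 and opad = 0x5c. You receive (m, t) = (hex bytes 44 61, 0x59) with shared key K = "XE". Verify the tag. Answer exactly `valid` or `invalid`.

Key "XE" = 58 45 is 2 bytes ≤ B = 5; zero-pad to 5 bytes: K' = 58 45 00 00 00.
K' ⊕ ipad = 6e 73 36 36 36; K' ⊕ opad = 04 19 5c 5c 5c.
Inner hash: sum = 110+115+54+54+54+68+97 = 552; mod 256 = 40 → 28.
Outer hash (recomputed tag): sum = 4+25+92+92+92+40 = 345; mod 256 = 89 → 59.
Recomputed tag = 59; claimed = 59 → match.

valid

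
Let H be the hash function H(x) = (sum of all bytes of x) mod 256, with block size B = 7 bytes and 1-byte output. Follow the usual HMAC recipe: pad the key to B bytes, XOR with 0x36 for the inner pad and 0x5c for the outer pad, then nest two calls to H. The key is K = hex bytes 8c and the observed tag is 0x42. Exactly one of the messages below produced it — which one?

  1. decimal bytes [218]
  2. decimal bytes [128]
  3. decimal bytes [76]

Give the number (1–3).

3

Key hex bytes 8c is 1 byte ≤ B = 7; zero-pad to 7 bytes: K' = 8c 00 00 00 00 00 00.
K' ⊕ ipad = ba 36 36 36 36 36 36; K' ⊕ opad = d0 5c 5c 5c 5c 5c 5c.
m1: inner = H(ba 36 36 36 36 36 36 da) = d8; tag = H(d0 5c 5c 5c 5c 5c 5c d8) = d0
m2: inner = H(ba 36 36 36 36 36 36 80) = 7e; tag = H(d0 5c 5c 5c 5c 5c 5c 7e) = 76
m3: inner = H(ba 36 36 36 36 36 36 4c) = 4a; tag = H(d0 5c 5c 5c 5c 5c 5c 4a) = 42 ← matches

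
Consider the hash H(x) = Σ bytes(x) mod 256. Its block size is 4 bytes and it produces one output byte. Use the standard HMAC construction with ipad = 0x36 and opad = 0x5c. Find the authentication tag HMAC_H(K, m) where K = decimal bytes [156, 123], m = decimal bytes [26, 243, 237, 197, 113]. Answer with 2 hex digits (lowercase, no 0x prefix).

32

Key decimal bytes [156, 123] = 9c 7b is 2 bytes ≤ B = 4; zero-pad to 4 bytes: K' = 9c 7b 00 00.
K' ⊕ ipad = aa 4d 36 36.  K' ⊕ opad = c0 27 5c 5c.
Inner input = (K'⊕ipad) ∥ m = aa 4d 36 36 ∥ 1a f3 ed c5 71.
Inner hash: sum = 170+77+54+54+26+243+237+197+113 = 1171; mod 256 = 147 → 93.
Outer input = (K'⊕opad) ∥ inner = c0 27 5c 5c ∥ 93.
Outer hash (tag): sum = 192+39+92+92+147 = 562; mod 256 = 50 → 32.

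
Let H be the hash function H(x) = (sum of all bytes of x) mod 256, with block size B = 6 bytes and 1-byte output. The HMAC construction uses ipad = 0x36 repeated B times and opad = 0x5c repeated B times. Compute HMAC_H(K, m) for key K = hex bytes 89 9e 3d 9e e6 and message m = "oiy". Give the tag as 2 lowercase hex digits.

Key hex bytes 89 9e 3d 9e e6 is 5 bytes ≤ B = 6; zero-pad to 6 bytes: K' = 89 9e 3d 9e e6 00.
K' ⊕ ipad = bf a8 0b a8 d0 36.  K' ⊕ opad = d5 c2 61 c2 ba 5c.
Inner input = (K'⊕ipad) ∥ m = bf a8 0b a8 d0 36 ∥ 6f 69 79.
Inner hash: sum = 191+168+11+168+208+54+111+105+121 = 1137; mod 256 = 113 → 71.
Outer input = (K'⊕opad) ∥ inner = d5 c2 61 c2 ba 5c ∥ 71.
Outer hash (tag): sum = 213+194+97+194+186+92+113 = 1089; mod 256 = 65 → 41.

41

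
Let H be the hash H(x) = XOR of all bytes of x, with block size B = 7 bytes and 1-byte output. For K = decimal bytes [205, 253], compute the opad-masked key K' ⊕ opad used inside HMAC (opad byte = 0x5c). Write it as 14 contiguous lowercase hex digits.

91a15c5c5c5c5c

Key decimal bytes [205, 253] = cd fd is 2 bytes ≤ B = 7; zero-pad to 7 bytes: K' = cd fd 00 00 00 00 00.
XOR each byte with 0x5c: cd⊕5c=91, fd⊕5c=a1, 00⊕5c=5c, 00⊕5c=5c, 00⊕5c=5c, 00⊕5c=5c, 00⊕5c=5c.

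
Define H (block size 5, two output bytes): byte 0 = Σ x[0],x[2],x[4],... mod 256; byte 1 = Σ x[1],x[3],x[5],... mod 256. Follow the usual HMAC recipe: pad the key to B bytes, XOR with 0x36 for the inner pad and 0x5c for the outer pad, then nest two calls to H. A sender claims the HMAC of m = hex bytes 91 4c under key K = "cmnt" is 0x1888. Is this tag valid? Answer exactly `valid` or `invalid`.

invalid

Key "cmnt" = 63 6d 6e 74 is 4 bytes ≤ B = 5; zero-pad to 5 bytes: K' = 63 6d 6e 74 00.
K' ⊕ ipad = 55 5b 58 42 36; K' ⊕ opad = 3f 31 32 28 5c.
Inner hash: even-index sum = 303 mod 256 = 47; odd-index sum = 302 mod 256 = 46 → 2f 2e.
Outer hash (recomputed tag): even-index sum = 251 mod 256 = 251; odd-index sum = 136 mod 256 = 136 → fb 88.
Recomputed tag = fb88; claimed = 1888 → mismatch.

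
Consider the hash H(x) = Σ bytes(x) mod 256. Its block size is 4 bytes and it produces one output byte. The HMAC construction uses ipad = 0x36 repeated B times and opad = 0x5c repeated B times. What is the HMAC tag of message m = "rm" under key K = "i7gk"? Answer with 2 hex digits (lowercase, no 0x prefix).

Key "i7gk" = 69 37 67 6b is exactly B = 4 bytes: K' = 69 37 67 6b.
K' ⊕ ipad = 5f 01 51 5d.  K' ⊕ opad = 35 6b 3b 37.
Inner input = (K'⊕ipad) ∥ m = 5f 01 51 5d ∥ 72 6d.
Inner hash: sum = 95+1+81+93+114+109 = 493; mod 256 = 237 → ed.
Outer input = (K'⊕opad) ∥ inner = 35 6b 3b 37 ∥ ed.
Outer hash (tag): sum = 53+107+59+55+237 = 511; mod 256 = 255 → ff.

ff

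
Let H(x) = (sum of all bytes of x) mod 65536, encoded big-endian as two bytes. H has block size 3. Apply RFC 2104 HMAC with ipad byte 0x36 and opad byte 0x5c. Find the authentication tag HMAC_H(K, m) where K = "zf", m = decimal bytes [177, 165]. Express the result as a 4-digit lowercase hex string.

Key "zf" = 7a 66 is 2 bytes ≤ B = 3; zero-pad to 3 bytes: K' = 7a 66 00.
K' ⊕ ipad = 4c 50 36.  K' ⊕ opad = 26 3a 5c.
Inner input = (K'⊕ipad) ∥ m = 4c 50 36 ∥ b1 a5.
Inner hash: sum = 76+80+54+177+165 = 552 → 02 28.
Outer input = (K'⊕opad) ∥ inner = 26 3a 5c ∥ 02 28.
Outer hash (tag): sum = 38+58+92+2+40 = 230 → 00 e6.

00e6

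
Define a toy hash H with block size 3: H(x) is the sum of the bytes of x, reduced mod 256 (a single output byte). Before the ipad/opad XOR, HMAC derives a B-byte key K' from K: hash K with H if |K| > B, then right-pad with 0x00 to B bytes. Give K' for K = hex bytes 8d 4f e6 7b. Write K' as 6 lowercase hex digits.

|K| = 4 > B = 3, so first hash the key.
H(K): sum = 141+79+230+123 = 573; mod 256 = 61 → 3d.
Zero-pad H(K) = 3d to 3 bytes: K' = 3d 00 00.

3d0000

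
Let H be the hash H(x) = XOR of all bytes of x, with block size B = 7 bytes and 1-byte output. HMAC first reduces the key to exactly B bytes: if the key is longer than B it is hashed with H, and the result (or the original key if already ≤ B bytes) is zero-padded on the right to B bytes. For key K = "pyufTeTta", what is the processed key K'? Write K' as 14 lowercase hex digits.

6a000000000000

|K| = 9 > B = 7, so first hash the key.
H(K): XOR 70⊕79⊕75⊕66⊕54⊕65⊕54⊕74⊕61 = 6a.
Zero-pad H(K) = 6a to 7 bytes: K' = 6a 00 00 00 00 00 00.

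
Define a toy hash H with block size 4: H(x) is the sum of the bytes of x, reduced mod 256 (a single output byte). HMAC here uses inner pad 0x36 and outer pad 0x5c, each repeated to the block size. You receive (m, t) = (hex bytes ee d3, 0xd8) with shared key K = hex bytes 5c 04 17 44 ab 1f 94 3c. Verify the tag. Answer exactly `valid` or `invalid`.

invalid

Key hex bytes 5c 04 17 44 ab 1f 94 3c is 8 bytes > B = 4, so hash it first: H(key) = 55, then zero-pad to 4 bytes: K' = 55 00 00 00.
K' ⊕ ipad = 63 36 36 36; K' ⊕ opad = 09 5c 5c 5c.
Inner hash: sum = 99+54+54+54+238+211 = 710; mod 256 = 198 → c6.
Outer hash (recomputed tag): sum = 9+92+92+92+198 = 483; mod 256 = 227 → e3.
Recomputed tag = e3; claimed = d8 → mismatch.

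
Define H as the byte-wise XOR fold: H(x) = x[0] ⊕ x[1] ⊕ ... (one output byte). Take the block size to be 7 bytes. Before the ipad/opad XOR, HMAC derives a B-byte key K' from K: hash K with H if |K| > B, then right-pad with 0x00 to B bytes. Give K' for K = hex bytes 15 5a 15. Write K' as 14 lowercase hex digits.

Key hex bytes 15 5a 15 is 3 bytes ≤ B = 7; zero-pad to 7 bytes: K' = 15 5a 15 00 00 00 00.

155a1500000000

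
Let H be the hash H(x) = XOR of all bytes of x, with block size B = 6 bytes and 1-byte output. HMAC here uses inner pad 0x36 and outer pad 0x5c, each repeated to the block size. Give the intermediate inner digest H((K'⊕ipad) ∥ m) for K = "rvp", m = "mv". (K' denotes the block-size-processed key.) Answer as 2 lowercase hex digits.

6f

Key "rvp" = 72 76 70 is 3 bytes ≤ B = 6; zero-pad to 6 bytes: K' = 72 76 70 00 00 00.
K' ⊕ ipad = 44 40 46 36 36 36.
Inner input = 44 40 46 36 36 36 ∥ 6d 76.
Inner hash: XOR 44⊕40⊕46⊕36⊕36⊕36⊕6d⊕76 = 6f.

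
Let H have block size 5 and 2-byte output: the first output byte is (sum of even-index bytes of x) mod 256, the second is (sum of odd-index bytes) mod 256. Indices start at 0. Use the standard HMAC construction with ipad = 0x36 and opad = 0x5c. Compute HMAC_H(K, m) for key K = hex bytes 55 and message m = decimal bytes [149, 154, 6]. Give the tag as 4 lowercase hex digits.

c821

Key hex bytes 55 is 1 byte ≤ B = 5; zero-pad to 5 bytes: K' = 55 00 00 00 00.
K' ⊕ ipad = 63 36 36 36 36.  K' ⊕ opad = 09 5c 5c 5c 5c.
Inner input = (K'⊕ipad) ∥ m = 63 36 36 36 36 ∥ 95 9a 06.
Inner hash: even-index sum = 361 mod 256 = 105; odd-index sum = 263 mod 256 = 7 → 69 07.
Outer input = (K'⊕opad) ∥ inner = 09 5c 5c 5c 5c ∥ 69 07.
Outer hash (tag): even-index sum = 200 mod 256 = 200; odd-index sum = 289 mod 256 = 33 → c8 21.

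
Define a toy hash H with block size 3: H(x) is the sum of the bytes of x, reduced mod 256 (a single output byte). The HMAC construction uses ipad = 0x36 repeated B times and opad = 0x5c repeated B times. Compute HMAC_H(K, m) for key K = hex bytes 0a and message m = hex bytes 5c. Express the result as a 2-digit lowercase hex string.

Key hex bytes 0a is 1 byte ≤ B = 3; zero-pad to 3 bytes: K' = 0a 00 00.
K' ⊕ ipad = 3c 36 36.  K' ⊕ opad = 56 5c 5c.
Inner input = (K'⊕ipad) ∥ m = 3c 36 36 ∥ 5c.
Inner hash: sum = 60+54+54+92 = 260; mod 256 = 4 → 04.
Outer input = (K'⊕opad) ∥ inner = 56 5c 5c ∥ 04.
Outer hash (tag): sum = 86+92+92+4 = 274; mod 256 = 18 → 12.

12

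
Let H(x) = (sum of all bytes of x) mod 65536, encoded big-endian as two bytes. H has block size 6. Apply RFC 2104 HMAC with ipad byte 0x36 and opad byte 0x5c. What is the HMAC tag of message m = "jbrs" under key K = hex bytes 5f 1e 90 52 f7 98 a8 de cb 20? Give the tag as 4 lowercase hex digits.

01f4

Key hex bytes 5f 1e 90 52 f7 98 a8 de cb 20 is 10 bytes > B = 6, so hash it first: H(key) = 05 5f, then zero-pad to 6 bytes: K' = 05 5f 00 00 00 00.
K' ⊕ ipad = 33 69 36 36 36 36.  K' ⊕ opad = 59 03 5c 5c 5c 5c.
Inner input = (K'⊕ipad) ∥ m = 33 69 36 36 36 36 ∥ 6a 62 72 73.
Inner hash: sum = 51+105+54+54+54+54+106+98+114+115 = 805 → 03 25.
Outer input = (K'⊕opad) ∥ inner = 59 03 5c 5c 5c 5c ∥ 03 25.
Outer hash (tag): sum = 89+3+92+92+92+92+3+37 = 500 → 01 f4.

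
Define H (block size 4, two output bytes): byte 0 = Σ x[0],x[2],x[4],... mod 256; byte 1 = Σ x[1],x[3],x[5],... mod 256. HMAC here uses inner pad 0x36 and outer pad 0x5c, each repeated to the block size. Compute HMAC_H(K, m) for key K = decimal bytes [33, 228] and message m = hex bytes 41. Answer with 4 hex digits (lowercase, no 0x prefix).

Key decimal bytes [33, 228] = 21 e4 is 2 bytes ≤ B = 4; zero-pad to 4 bytes: K' = 21 e4 00 00.
K' ⊕ ipad = 17 d2 36 36.  K' ⊕ opad = 7d b8 5c 5c.
Inner input = (K'⊕ipad) ∥ m = 17 d2 36 36 ∥ 41.
Inner hash: even-index sum = 142 mod 256 = 142; odd-index sum = 264 mod 256 = 8 → 8e 08.
Outer input = (K'⊕opad) ∥ inner = 7d b8 5c 5c ∥ 8e 08.
Outer hash (tag): even-index sum = 359 mod 256 = 103; odd-index sum = 284 mod 256 = 28 → 67 1c.

671c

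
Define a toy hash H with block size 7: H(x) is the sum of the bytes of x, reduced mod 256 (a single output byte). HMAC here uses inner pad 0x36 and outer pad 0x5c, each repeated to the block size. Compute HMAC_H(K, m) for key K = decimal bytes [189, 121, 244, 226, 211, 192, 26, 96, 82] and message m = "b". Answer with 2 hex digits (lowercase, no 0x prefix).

62

Key decimal bytes [189, 121, 244, 226, 211, 192, 26, 96, 82] = bd 79 f4 e2 d3 c0 1a 60 52 is 9 bytes > B = 7, so hash it first: H(key) = 6b, then zero-pad to 7 bytes: K' = 6b 00 00 00 00 00 00.
K' ⊕ ipad = 5d 36 36 36 36 36 36.  K' ⊕ opad = 37 5c 5c 5c 5c 5c 5c.
Inner input = (K'⊕ipad) ∥ m = 5d 36 36 36 36 36 36 ∥ 62.
Inner hash: sum = 93+54+54+54+54+54+54+98 = 515; mod 256 = 3 → 03.
Outer input = (K'⊕opad) ∥ inner = 37 5c 5c 5c 5c 5c 5c ∥ 03.
Outer hash (tag): sum = 55+92+92+92+92+92+92+3 = 610; mod 256 = 98 → 62.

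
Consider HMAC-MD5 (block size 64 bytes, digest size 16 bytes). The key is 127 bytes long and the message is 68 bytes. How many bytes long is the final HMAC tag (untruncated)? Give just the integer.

The tag is one MD5 digest: 16 bytes.

16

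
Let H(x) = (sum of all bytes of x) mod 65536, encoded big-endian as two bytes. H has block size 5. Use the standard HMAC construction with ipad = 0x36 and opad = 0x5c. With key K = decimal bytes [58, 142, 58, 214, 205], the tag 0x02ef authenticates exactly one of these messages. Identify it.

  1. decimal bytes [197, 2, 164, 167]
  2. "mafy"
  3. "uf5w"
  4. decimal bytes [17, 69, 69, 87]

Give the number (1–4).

Key decimal bytes [58, 142, 58, 214, 205] = 3a 8e 3a d6 cd is exactly B = 5 bytes: K' = 3a 8e 3a d6 cd.
K' ⊕ ipad = 0c b8 0c e0 fb; K' ⊕ opad = 66 d2 66 8a 91.
m1: inner = H(0c b8 0c e0 fb c5 02 a4 a7) = 04 bd; tag = H(66 d2 66 8a 91 04 bd) = 037a
m2: inner = H(0c b8 0c e0 fb 6d 61 66 79) = 04 58; tag = H(66 d2 66 8a 91 04 58) = 0315
m3: inner = H(0c b8 0c e0 fb 75 66 35 77) = 04 32; tag = H(66 d2 66 8a 91 04 32) = 02ef ← matches
m4: inner = H(0c b8 0c e0 fb 11 45 45 57) = 03 9d; tag = H(66 d2 66 8a 91 03 9d) = 0359

3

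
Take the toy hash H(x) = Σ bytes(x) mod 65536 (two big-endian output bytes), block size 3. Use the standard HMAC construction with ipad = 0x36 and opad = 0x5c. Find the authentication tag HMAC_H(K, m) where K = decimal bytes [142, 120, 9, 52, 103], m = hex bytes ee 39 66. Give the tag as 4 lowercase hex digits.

0247

Key decimal bytes [142, 120, 9, 52, 103] = 8e 78 09 34 67 is 5 bytes > B = 3, so hash it first: H(key) = 01 aa, then zero-pad to 3 bytes: K' = 01 aa 00.
K' ⊕ ipad = 37 9c 36.  K' ⊕ opad = 5d f6 5c.
Inner input = (K'⊕ipad) ∥ m = 37 9c 36 ∥ ee 39 66.
Inner hash: sum = 55+156+54+238+57+102 = 662 → 02 96.
Outer input = (K'⊕opad) ∥ inner = 5d f6 5c ∥ 02 96.
Outer hash (tag): sum = 93+246+92+2+150 = 583 → 02 47.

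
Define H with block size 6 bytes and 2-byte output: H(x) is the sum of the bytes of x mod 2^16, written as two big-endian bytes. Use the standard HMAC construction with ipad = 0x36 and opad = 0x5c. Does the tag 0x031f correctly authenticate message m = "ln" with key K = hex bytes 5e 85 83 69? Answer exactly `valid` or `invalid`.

Key hex bytes 5e 85 83 69 is 4 bytes ≤ B = 6; zero-pad to 6 bytes: K' = 5e 85 83 69 00 00.
K' ⊕ ipad = 68 b3 b5 5f 36 36; K' ⊕ opad = 02 d9 df 35 5c 5c.
Inner hash: sum = 104+179+181+95+54+54+108+110 = 885 → 03 75.
Outer hash (recomputed tag): sum = 2+217+223+53+92+92+3+117 = 799 → 03 1f.
Recomputed tag = 031f; claimed = 031f → match.

valid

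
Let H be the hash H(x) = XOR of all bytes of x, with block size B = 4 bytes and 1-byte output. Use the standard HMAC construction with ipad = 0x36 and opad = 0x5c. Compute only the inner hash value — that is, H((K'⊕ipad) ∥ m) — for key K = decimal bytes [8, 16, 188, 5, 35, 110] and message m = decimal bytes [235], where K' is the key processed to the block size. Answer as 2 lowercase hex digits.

Key decimal bytes [8, 16, 188, 5, 35, 110] = 08 10 bc 05 23 6e is 6 bytes > B = 4, so hash it first: H(key) = ec, then zero-pad to 4 bytes: K' = ec 00 00 00.
K' ⊕ ipad = da 36 36 36.
Inner input = da 36 36 36 ∥ eb.
Inner hash: XOR da⊕36⊕36⊕36⊕eb = 07.

07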